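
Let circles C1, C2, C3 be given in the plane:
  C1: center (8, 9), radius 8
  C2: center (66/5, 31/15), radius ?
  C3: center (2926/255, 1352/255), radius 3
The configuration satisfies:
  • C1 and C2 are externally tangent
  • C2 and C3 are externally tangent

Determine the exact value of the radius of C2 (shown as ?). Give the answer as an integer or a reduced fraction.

2/3

1. [ext C1·C2]  r_C2² + 16r_C2 − 100/9 = 0  ⇒  r_C2 = 2/3 (r>0 drops 1)
2. [ext C2·C3]  r_C2² + 6r_C2 − 40/9 = 0  ⇒  r_C2 = 2/3 (r>0 drops 1)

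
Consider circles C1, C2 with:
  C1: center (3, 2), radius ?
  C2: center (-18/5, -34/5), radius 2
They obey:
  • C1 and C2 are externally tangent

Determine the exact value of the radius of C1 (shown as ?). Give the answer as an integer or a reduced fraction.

9

1. [ext C1·C2]  r_C1² + 4r_C1 − 117 = 0  ⇒  r_C1 = 9 (r>0 drops 1)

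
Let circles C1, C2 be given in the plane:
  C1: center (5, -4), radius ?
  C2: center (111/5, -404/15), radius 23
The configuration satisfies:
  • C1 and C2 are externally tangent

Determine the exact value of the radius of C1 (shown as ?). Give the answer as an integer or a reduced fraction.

1. [ext C1·C2]  r_C1² + 46r_C1 − 2635/9 = 0  ⇒  r_C1 = 17/3 (r>0 drops 1)

17/3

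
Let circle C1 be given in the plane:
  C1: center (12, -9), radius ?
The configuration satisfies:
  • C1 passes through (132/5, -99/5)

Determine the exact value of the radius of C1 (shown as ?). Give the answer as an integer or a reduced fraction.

1. [C1∋P]  r_C1² − 324 = 0  ⇒  r_C1 = 18 (r>0 drops 1)

18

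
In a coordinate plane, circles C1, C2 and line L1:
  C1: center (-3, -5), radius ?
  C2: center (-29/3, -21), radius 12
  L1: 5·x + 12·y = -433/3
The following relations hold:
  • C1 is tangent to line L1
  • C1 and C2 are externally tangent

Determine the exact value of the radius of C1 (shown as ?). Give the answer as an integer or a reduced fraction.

16/3

1. [C1‖L1]  r_C1² − 256/9 = 0  ⇒  r_C1 = 16/3 (r>0 drops 1)
2. [ext C1·C2]  r_C1² + 24r_C1 − 1408/9 = 0  ⇒  r_C1 = 16/3 (r>0 drops 1)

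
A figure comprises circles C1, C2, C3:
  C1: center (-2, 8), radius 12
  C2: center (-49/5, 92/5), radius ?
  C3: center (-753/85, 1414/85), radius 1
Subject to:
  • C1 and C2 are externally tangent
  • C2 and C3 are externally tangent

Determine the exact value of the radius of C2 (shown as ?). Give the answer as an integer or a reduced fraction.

1

1. [ext C1·C2]  r_C2² + 24r_C2 − 25 = 0  ⇒  r_C2 = 1 (r>0 drops 1)
2. [ext C2·C3]  r_C2² + 2r_C2 − 3 = 0  ⇒  r_C2 = 1 (r>0 drops 1)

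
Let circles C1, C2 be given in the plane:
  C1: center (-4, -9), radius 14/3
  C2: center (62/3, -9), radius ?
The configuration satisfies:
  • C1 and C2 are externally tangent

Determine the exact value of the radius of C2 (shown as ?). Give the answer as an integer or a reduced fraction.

1. [ext C1·C2]  r_C2² + (28/3)r_C2 − 1760/3 = 0  ⇒  r_C2 = 20 (r>0 drops 1)

20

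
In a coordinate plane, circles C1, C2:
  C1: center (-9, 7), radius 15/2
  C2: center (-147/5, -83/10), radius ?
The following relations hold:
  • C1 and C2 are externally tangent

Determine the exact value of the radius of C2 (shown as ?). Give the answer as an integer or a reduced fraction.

18

1. [ext C1·C2]  r_C2² + 15r_C2 − 594 = 0  ⇒  r_C2 = 18 (r>0 drops 1)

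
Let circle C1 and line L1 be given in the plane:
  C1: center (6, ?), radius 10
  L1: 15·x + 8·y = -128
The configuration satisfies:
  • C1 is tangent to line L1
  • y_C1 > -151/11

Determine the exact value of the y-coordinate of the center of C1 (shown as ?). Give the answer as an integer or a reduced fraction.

-6

1. [C1‖L1]  y_C1² + (109/2)y_C1 + 291 = 0  ⇒  y_C1 = -97/2 or -6
2. given y_C1 > -151/11: keep -6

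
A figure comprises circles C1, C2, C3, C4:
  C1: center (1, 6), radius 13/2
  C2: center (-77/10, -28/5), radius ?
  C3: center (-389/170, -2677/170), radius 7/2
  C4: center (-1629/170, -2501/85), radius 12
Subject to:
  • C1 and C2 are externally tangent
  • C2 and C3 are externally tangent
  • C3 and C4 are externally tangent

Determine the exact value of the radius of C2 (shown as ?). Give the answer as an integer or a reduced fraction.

1. [ext C1·C2]  r_C2² + 13r_C2 − 168 = 0  ⇒  r_C2 = 8 (r>0 drops 1)
2. [ext C2·C3]  r_C2² + 7r_C2 − 120 = 0  ⇒  r_C2 = 8 (r>0 drops 1)

8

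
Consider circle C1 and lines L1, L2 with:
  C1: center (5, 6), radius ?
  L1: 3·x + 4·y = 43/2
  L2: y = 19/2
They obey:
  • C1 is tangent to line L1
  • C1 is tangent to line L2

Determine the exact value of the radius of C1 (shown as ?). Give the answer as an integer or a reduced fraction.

7/2

1. [C1‖L1]  r_C1² − 49/4 = 0  ⇒  r_C1 = 7/2 (r>0 drops 1)
2. [C1‖L2]  r_C1² − 49/4 = 0  ⇒  r_C1 = 7/2 (r>0 drops 1)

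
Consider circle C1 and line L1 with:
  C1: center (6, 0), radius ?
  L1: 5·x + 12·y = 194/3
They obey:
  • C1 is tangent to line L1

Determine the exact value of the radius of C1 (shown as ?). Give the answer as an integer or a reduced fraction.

8/3

1. [C1‖L1]  r_C1² − 64/9 = 0  ⇒  r_C1 = 8/3 (r>0 drops 1)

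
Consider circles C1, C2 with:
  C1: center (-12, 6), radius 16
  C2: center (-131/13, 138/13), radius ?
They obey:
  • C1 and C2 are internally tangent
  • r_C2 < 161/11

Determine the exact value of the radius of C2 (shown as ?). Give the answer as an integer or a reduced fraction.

11

1. [int C1,C2]  r_C2² − 32r_C2 + 231 = 0  ⇒  r_C2 = 11 or 21
2. given r_C2 < 161/11: keep 11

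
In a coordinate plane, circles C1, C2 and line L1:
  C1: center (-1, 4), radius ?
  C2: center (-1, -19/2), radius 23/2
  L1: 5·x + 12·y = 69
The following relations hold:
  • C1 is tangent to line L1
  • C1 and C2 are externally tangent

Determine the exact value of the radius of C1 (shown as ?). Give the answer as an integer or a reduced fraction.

2

1. [C1‖L1]  r_C1² − 4 = 0  ⇒  r_C1 = 2 (r>0 drops 1)
2. [ext C1·C2]  r_C1² + 23r_C1 − 50 = 0  ⇒  r_C1 = 2 (r>0 drops 1)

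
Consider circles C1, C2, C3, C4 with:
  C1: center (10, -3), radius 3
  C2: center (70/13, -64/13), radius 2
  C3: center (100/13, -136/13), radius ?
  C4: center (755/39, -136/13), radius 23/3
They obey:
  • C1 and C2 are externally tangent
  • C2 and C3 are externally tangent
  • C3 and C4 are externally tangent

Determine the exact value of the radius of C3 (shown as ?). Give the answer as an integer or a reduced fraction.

1. [ext C2·C3]  r_C3² + 4r_C3 − 32 = 0  ⇒  r_C3 = 4 (r>0 drops 1)
2. [ext C3·C4]  r_C3² + (46/3)r_C3 − 232/3 = 0  ⇒  r_C3 = 4 (r>0 drops 1)

4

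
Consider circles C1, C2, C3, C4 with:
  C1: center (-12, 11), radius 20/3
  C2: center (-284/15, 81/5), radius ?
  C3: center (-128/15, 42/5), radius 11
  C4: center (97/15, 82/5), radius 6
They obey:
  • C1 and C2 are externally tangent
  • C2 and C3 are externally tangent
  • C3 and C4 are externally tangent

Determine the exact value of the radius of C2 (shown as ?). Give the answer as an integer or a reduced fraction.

2

1. [ext C1·C2]  r_C2² + (40/3)r_C2 − 92/3 = 0  ⇒  r_C2 = 2 (r>0 drops 1)
2. [ext C2·C3]  r_C2² + 22r_C2 − 48 = 0  ⇒  r_C2 = 2 (r>0 drops 1)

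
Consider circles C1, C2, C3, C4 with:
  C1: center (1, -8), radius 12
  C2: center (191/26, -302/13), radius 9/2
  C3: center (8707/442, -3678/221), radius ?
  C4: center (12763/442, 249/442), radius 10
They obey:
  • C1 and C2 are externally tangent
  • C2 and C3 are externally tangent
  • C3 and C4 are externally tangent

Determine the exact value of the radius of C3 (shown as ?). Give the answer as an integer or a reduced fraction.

19/2

1. [ext C2·C3]  r_C3² + 9r_C3 − 703/4 = 0  ⇒  r_C3 = 19/2 (r>0 drops 1)
2. [ext C3·C4]  r_C3² + 20r_C3 − 1121/4 = 0  ⇒  r_C3 = 19/2 (r>0 drops 1)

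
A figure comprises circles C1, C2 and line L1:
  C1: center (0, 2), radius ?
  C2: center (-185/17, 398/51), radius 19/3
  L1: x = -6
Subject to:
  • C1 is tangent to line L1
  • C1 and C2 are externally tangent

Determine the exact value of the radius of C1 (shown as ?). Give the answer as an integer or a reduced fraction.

6

1. [C1‖L1]  r_C1² − 36 = 0  ⇒  r_C1 = 6 (r>0 drops 1)
2. [ext C1·C2]  r_C1² + (38/3)r_C1 − 112 = 0  ⇒  r_C1 = 6 (r>0 drops 1)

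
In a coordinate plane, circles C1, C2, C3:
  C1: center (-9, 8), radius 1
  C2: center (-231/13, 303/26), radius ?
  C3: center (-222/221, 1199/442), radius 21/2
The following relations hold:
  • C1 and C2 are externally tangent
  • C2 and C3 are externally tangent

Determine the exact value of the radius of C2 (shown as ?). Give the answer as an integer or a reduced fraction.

1. [ext C1·C2]  r_C2² + 2r_C2 − 357/4 = 0  ⇒  r_C2 = 17/2 (r>0 drops 1)
2. [ext C2·C3]  r_C2² + 21r_C2 − 1003/4 = 0  ⇒  r_C2 = 17/2 (r>0 drops 1)

17/2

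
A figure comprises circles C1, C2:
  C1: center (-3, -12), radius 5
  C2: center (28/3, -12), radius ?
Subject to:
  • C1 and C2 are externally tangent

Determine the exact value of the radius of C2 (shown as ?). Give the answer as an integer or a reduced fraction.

1. [ext C1·C2]  r_C2² + 10r_C2 − 1144/9 = 0  ⇒  r_C2 = 22/3 (r>0 drops 1)

22/3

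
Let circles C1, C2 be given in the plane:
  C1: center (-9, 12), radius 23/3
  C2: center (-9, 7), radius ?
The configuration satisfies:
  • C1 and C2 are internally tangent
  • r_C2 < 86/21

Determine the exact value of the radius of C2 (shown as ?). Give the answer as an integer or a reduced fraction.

8/3

1. [int C1,C2]  r_C2² − (46/3)r_C2 + 304/9 = 0  ⇒  r_C2 = 8/3 or 38/3
2. given r_C2 < 86/21: keep 8/3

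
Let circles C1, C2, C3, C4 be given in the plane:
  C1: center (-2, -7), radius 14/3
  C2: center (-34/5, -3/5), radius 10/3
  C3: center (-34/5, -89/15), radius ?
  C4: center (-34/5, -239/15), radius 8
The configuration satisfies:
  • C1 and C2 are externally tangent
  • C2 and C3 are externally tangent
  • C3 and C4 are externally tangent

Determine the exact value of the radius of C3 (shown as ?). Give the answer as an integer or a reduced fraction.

2

1. [ext C2·C3]  r_C3² + (20/3)r_C3 − 52/3 = 0  ⇒  r_C3 = 2 (r>0 drops 1)
2. [ext C3·C4]  r_C3² + 16r_C3 − 36 = 0  ⇒  r_C3 = 2 (r>0 drops 1)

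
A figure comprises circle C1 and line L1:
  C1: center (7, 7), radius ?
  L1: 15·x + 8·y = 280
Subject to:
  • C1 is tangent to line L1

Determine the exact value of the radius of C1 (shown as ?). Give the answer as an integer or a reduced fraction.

1. [C1‖L1]  r_C1² − 49 = 0  ⇒  r_C1 = 7 (r>0 drops 1)

7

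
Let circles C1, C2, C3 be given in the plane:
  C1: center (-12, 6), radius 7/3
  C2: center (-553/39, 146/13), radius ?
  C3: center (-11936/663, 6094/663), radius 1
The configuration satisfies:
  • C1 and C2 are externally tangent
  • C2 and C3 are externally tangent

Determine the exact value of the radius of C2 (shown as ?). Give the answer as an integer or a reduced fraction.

1. [ext C1·C2]  r_C2² + (14/3)r_C2 − 80/3 = 0  ⇒  r_C2 = 10/3 (r>0 drops 1)
2. [ext C2·C3]  r_C2² + 2r_C2 − 160/9 = 0  ⇒  r_C2 = 10/3 (r>0 drops 1)

10/3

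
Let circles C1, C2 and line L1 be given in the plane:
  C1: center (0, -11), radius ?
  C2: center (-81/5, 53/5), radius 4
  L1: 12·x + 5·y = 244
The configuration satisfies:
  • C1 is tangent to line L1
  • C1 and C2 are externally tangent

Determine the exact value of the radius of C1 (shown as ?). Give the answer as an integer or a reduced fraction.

23

1. [C1‖L1]  r_C1² − 529 = 0  ⇒  r_C1 = 23 (r>0 drops 1)
2. [ext C1·C2]  r_C1² + 8r_C1 − 713 = 0  ⇒  r_C1 = 23 (r>0 drops 1)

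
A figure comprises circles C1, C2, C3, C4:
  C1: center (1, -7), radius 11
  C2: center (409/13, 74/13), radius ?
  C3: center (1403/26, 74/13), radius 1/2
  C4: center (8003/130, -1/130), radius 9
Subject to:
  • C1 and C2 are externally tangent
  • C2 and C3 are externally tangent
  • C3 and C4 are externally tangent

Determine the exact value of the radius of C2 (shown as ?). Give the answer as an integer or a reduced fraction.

22

1. [ext C1·C2]  r_C2² + 22r_C2 − 968 = 0  ⇒  r_C2 = 22 (r>0 drops 1)
2. [ext C2·C3]  r_C2² + 1r_C2 − 506 = 0  ⇒  r_C2 = 22 (r>0 drops 1)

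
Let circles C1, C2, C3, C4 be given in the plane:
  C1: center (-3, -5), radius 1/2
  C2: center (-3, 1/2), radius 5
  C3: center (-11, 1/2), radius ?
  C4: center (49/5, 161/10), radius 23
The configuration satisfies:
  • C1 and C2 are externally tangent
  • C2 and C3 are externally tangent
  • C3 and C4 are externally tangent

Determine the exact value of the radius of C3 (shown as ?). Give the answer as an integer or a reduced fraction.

1. [ext C2·C3]  r_C3² + 10r_C3 − 39 = 0  ⇒  r_C3 = 3 (r>0 drops 1)
2. [ext C3·C4]  r_C3² + 46r_C3 − 147 = 0  ⇒  r_C3 = 3 (r>0 drops 1)

3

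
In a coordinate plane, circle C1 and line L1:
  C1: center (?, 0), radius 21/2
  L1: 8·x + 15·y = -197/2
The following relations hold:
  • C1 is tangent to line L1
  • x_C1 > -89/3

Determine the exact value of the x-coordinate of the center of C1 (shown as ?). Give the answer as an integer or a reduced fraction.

10

1. [C1‖L1]  x_C1² + (197/8)x_C1 − 1385/4 = 0  ⇒  x_C1 = -277/8 or 10
2. given x_C1 > -89/3: keep 10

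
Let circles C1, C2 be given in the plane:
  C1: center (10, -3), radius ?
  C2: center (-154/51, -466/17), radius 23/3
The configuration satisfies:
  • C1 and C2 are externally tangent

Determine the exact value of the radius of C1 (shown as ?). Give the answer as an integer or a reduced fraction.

20

1. [ext C1·C2]  r_C1² + (46/3)r_C1 − 2120/3 = 0  ⇒  r_C1 = 20 (r>0 drops 1)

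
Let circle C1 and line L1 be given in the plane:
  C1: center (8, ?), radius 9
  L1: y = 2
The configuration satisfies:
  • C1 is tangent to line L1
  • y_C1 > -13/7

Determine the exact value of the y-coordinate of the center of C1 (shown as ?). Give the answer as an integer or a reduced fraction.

11

1. [C1‖L1]  y_C1² − 4y_C1 − 77 = 0  ⇒  y_C1 = -7 or 11
2. given y_C1 > -13/7: keep 11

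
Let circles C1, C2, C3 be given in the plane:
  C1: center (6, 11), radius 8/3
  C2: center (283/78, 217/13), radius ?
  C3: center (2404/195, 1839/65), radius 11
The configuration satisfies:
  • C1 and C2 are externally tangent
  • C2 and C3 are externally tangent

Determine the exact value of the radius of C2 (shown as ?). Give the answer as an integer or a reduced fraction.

1. [ext C1·C2]  r_C2² + (16/3)r_C2 − 371/12 = 0  ⇒  r_C2 = 7/2 (r>0 drops 1)
2. [ext C2·C3]  r_C2² + 22r_C2 − 357/4 = 0  ⇒  r_C2 = 7/2 (r>0 drops 1)

7/2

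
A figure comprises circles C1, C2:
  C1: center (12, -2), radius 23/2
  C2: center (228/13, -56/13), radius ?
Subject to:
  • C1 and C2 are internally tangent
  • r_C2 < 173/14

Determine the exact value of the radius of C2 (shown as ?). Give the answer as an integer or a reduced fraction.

1. [int C1,C2]  r_C2² − 23r_C2 + 385/4 = 0  ⇒  r_C2 = 11/2 or 35/2
2. given r_C2 < 173/14: keep 11/2

11/2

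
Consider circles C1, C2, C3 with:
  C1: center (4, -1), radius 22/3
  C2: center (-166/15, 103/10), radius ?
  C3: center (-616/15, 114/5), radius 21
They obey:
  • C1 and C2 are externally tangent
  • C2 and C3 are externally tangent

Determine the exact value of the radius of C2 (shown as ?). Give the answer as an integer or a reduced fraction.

1. [ext C1·C2]  r_C2² + (44/3)r_C2 − 3611/12 = 0  ⇒  r_C2 = 23/2 (r>0 drops 1)
2. [ext C2·C3]  r_C2² + 42r_C2 − 2461/4 = 0  ⇒  r_C2 = 23/2 (r>0 drops 1)

23/2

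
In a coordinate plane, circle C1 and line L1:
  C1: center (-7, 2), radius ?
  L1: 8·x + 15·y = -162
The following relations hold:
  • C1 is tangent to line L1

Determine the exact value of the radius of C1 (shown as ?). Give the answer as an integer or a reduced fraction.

1. [C1‖L1]  r_C1² − 64 = 0  ⇒  r_C1 = 8 (r>0 drops 1)

8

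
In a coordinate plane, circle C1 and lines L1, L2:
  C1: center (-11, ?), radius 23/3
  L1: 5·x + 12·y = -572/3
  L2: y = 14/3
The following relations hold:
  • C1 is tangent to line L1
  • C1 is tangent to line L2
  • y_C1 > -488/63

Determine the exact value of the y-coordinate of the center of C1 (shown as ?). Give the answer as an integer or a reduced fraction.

1. [C1‖L1]  y_C1² + (407/18)y_C1 + 353/6 = 0  ⇒  y_C1 = -353/18 or -3
2. [C1‖L2]  y_C1² − (28/3)y_C1 − 37 = 0  ⇒  y_C1 = -3 or 37/3

-3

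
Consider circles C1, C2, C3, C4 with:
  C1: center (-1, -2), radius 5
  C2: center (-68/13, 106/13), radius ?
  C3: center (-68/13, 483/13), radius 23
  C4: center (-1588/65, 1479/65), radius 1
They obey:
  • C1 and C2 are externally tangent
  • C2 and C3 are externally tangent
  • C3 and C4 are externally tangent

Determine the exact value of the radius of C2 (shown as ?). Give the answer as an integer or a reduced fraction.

6

1. [ext C1·C2]  r_C2² + 10r_C2 − 96 = 0  ⇒  r_C2 = 6 (r>0 drops 1)
2. [ext C2·C3]  r_C2² + 46r_C2 − 312 = 0  ⇒  r_C2 = 6 (r>0 drops 1)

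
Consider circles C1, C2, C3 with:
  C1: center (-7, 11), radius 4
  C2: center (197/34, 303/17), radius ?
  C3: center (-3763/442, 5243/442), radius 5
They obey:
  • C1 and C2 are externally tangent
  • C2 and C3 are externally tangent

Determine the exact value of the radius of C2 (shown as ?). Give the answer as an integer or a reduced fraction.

21/2

1. [ext C1·C2]  r_C2² + 8r_C2 − 777/4 = 0  ⇒  r_C2 = 21/2 (r>0 drops 1)
2. [ext C2·C3]  r_C2² + 10r_C2 − 861/4 = 0  ⇒  r_C2 = 21/2 (r>0 drops 1)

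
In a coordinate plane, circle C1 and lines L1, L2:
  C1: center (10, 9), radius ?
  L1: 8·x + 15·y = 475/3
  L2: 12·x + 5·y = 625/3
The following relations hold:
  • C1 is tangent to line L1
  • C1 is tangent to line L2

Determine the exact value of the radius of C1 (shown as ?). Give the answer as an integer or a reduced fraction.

1. [C1‖L1]  r_C1² − 100/9 = 0  ⇒  r_C1 = 10/3 (r>0 drops 1)
2. [C1‖L2]  r_C1² − 100/9 = 0  ⇒  r_C1 = 10/3 (r>0 drops 1)

10/3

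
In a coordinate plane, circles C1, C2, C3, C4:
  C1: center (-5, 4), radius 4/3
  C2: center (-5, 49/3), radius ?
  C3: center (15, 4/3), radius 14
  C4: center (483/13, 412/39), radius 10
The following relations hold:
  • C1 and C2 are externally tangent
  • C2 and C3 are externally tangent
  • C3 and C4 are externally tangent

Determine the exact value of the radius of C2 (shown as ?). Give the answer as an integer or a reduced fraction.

11

1. [ext C1·C2]  r_C2² + (8/3)r_C2 − 451/3 = 0  ⇒  r_C2 = 11 (r>0 drops 1)
2. [ext C2·C3]  r_C2² + 28r_C2 − 429 = 0  ⇒  r_C2 = 11 (r>0 drops 1)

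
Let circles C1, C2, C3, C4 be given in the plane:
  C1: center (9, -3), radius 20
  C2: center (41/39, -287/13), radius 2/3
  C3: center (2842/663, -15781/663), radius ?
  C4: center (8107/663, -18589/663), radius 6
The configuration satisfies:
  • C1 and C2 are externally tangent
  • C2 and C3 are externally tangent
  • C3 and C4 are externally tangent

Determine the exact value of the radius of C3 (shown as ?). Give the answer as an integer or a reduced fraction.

3

1. [ext C2·C3]  r_C3² + (4/3)r_C3 − 13 = 0  ⇒  r_C3 = 3 (r>0 drops 1)
2. [ext C3·C4]  r_C3² + 12r_C3 − 45 = 0  ⇒  r_C3 = 3 (r>0 drops 1)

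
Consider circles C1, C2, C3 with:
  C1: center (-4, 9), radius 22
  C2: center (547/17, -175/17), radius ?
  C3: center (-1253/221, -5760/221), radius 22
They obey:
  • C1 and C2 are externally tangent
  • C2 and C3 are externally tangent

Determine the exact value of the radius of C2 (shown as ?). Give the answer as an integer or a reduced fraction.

1. [ext C1·C2]  r_C2² + 44r_C2 − 1197 = 0  ⇒  r_C2 = 19 (r>0 drops 1)
2. [ext C2·C3]  r_C2² + 44r_C2 − 1197 = 0  ⇒  r_C2 = 19 (r>0 drops 1)

19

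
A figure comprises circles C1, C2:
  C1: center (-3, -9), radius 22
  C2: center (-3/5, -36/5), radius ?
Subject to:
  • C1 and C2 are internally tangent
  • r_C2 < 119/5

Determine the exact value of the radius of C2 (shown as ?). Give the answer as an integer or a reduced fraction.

1. [int C1,C2]  r_C2² − 44r_C2 + 475 = 0  ⇒  r_C2 = 19 or 25
2. given r_C2 < 119/5: keep 19

19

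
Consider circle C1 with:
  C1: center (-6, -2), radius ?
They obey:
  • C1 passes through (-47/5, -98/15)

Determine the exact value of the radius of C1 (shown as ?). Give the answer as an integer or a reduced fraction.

1. [C1∋P]  r_C1² − 289/9 = 0  ⇒  r_C1 = 17/3 (r>0 drops 1)

17/3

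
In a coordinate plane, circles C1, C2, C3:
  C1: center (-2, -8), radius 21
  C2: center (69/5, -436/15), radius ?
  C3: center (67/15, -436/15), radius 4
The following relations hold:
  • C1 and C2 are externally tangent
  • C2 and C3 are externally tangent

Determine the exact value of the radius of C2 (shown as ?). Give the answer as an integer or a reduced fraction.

16/3

1. [ext C1·C2]  r_C2² + 42r_C2 − 2272/9 = 0  ⇒  r_C2 = 16/3 (r>0 drops 1)
2. [ext C2·C3]  r_C2² + 8r_C2 − 640/9 = 0  ⇒  r_C2 = 16/3 (r>0 drops 1)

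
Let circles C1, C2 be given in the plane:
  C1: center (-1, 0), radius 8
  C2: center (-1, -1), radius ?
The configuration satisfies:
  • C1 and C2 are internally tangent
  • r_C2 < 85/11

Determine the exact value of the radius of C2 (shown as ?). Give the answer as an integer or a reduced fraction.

1. [int C1,C2]  r_C2² − 16r_C2 + 63 = 0  ⇒  r_C2 = 7 or 9
2. given r_C2 < 85/11: keep 7

7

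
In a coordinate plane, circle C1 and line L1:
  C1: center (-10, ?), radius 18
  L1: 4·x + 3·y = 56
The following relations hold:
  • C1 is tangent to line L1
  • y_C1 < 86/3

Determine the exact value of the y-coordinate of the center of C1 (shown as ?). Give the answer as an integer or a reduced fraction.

2

1. [C1‖L1]  y_C1² − 64y_C1 + 124 = 0  ⇒  y_C1 = 2 or 62
2. given y_C1 < 86/3: keep 2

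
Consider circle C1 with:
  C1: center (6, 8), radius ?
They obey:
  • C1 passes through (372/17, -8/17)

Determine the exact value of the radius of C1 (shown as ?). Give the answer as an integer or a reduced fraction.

18

1. [C1∋P]  r_C1² − 324 = 0  ⇒  r_C1 = 18 (r>0 drops 1)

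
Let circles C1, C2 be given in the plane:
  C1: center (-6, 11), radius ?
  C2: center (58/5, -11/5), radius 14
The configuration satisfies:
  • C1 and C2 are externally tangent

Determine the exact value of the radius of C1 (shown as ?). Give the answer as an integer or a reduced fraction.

1. [ext C1·C2]  r_C1² + 28r_C1 − 288 = 0  ⇒  r_C1 = 8 (r>0 drops 1)

8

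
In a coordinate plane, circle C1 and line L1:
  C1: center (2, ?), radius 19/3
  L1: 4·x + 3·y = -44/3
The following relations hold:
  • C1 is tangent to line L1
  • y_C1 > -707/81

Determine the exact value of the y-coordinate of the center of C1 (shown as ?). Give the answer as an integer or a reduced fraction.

3

1. [C1‖L1]  y_C1² + (136/9)y_C1 − 163/3 = 0  ⇒  y_C1 = -163/9 or 3
2. given y_C1 > -707/81: keep 3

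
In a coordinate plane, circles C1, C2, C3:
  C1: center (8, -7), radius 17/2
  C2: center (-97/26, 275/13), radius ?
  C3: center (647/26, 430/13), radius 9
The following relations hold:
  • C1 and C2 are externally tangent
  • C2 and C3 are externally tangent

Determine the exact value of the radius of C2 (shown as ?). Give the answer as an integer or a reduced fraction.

22

1. [ext C1·C2]  r_C2² + 17r_C2 − 858 = 0  ⇒  r_C2 = 22 (r>0 drops 1)
2. [ext C2·C3]  r_C2² + 18r_C2 − 880 = 0  ⇒  r_C2 = 22 (r>0 drops 1)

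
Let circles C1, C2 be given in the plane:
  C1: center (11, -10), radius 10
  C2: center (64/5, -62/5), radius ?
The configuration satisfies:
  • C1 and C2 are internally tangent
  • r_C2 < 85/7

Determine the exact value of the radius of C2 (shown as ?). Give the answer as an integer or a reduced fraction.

1. [int C1,C2]  r_C2² − 20r_C2 + 91 = 0  ⇒  r_C2 = 7 or 13
2. given r_C2 < 85/7: keep 7

7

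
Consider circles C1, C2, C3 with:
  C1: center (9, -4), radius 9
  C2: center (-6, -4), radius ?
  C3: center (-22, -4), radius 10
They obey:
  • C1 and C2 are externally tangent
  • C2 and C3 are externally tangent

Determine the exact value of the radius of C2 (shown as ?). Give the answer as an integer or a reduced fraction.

6

1. [ext C1·C2]  r_C2² + 18r_C2 − 144 = 0  ⇒  r_C2 = 6 (r>0 drops 1)
2. [ext C2·C3]  r_C2² + 20r_C2 − 156 = 0  ⇒  r_C2 = 6 (r>0 drops 1)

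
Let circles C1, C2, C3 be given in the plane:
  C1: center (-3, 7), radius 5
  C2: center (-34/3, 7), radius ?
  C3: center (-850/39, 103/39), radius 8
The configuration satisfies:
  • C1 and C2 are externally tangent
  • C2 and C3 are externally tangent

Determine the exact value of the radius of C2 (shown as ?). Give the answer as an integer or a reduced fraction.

1. [ext C1·C2]  r_C2² + 10r_C2 − 400/9 = 0  ⇒  r_C2 = 10/3 (r>0 drops 1)
2. [ext C2·C3]  r_C2² + 16r_C2 − 580/9 = 0  ⇒  r_C2 = 10/3 (r>0 drops 1)

10/3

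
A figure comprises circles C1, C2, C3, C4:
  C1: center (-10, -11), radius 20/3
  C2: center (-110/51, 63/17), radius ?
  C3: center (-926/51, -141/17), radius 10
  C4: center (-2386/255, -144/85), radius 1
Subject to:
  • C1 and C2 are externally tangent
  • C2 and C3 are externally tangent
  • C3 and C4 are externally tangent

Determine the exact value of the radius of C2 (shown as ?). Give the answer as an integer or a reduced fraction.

10

1. [ext C1·C2]  r_C2² + (40/3)r_C2 − 700/3 = 0  ⇒  r_C2 = 10 (r>0 drops 1)
2. [ext C2·C3]  r_C2² + 20r_C2 − 300 = 0  ⇒  r_C2 = 10 (r>0 drops 1)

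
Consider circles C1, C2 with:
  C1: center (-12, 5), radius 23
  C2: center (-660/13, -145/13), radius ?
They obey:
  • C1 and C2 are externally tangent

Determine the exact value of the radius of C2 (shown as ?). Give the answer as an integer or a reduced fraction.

19

1. [ext C1·C2]  r_C2² + 46r_C2 − 1235 = 0  ⇒  r_C2 = 19 (r>0 drops 1)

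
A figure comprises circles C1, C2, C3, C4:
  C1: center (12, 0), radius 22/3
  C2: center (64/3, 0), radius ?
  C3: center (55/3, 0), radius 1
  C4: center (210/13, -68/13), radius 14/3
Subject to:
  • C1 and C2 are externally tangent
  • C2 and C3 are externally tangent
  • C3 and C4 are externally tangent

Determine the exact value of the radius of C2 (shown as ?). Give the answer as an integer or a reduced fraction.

2

1. [ext C1·C2]  r_C2² + (44/3)r_C2 − 100/3 = 0  ⇒  r_C2 = 2 (r>0 drops 1)
2. [ext C2·C3]  r_C2² + 2r_C2 − 8 = 0  ⇒  r_C2 = 2 (r>0 drops 1)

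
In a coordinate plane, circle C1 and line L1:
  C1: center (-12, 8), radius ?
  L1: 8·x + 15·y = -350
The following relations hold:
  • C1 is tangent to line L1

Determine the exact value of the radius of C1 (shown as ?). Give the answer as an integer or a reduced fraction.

22

1. [C1‖L1]  r_C1² − 484 = 0  ⇒  r_C1 = 22 (r>0 drops 1)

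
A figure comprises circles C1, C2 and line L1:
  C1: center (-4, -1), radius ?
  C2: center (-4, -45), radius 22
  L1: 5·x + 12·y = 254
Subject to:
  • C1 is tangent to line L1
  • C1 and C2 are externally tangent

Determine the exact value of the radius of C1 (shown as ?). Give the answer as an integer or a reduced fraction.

1. [C1‖L1]  r_C1² − 484 = 0  ⇒  r_C1 = 22 (r>0 drops 1)
2. [ext C1·C2]  r_C1² + 44r_C1 − 1452 = 0  ⇒  r_C1 = 22 (r>0 drops 1)

22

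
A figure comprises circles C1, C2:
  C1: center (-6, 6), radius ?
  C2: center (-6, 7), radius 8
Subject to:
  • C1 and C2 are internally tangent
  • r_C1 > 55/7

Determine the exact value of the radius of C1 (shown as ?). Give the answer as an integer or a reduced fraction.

1. [int C1,C2]  r_C1² − 16r_C1 + 63 = 0  ⇒  r_C1 = 7 or 9
2. given r_C1 > 55/7: keep 9

9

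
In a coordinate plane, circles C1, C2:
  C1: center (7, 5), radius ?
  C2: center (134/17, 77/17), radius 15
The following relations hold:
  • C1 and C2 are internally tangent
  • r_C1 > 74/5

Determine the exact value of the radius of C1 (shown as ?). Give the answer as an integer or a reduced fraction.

16

1. [int C1,C2]  r_C1² − 30r_C1 + 224 = 0  ⇒  r_C1 = 14 or 16
2. given r_C1 > 74/5: keep 16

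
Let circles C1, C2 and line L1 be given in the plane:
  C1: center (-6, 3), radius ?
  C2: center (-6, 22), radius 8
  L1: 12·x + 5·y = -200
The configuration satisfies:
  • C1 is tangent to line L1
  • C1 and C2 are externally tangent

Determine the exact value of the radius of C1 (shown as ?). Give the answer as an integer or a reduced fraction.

1. [C1‖L1]  r_C1² − 121 = 0  ⇒  r_C1 = 11 (r>0 drops 1)
2. [ext C1·C2]  r_C1² + 16r_C1 − 297 = 0  ⇒  r_C1 = 11 (r>0 drops 1)

11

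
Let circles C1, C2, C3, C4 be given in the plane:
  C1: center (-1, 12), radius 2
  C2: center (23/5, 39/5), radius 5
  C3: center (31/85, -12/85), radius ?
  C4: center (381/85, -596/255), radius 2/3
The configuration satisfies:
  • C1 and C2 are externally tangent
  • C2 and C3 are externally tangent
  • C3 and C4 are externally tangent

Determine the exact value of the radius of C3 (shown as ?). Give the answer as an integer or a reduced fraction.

1. [ext C2·C3]  r_C3² + 10r_C3 − 56 = 0  ⇒  r_C3 = 4 (r>0 drops 1)
2. [ext C3·C4]  r_C3² + (4/3)r_C3 − 64/3 = 0  ⇒  r_C3 = 4 (r>0 drops 1)

4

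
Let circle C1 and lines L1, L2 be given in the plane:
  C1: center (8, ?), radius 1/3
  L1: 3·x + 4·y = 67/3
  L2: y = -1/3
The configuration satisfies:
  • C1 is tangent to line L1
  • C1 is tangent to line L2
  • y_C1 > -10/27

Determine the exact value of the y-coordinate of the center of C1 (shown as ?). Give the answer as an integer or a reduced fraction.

1. [C1‖L1]  y_C1² + (5/6)y_C1 = 0  ⇒  y_C1 = -5/6 or 0
2. [C1‖L2]  y_C1² + (2/3)y_C1 = 0  ⇒  y_C1 = -2/3 or 0

0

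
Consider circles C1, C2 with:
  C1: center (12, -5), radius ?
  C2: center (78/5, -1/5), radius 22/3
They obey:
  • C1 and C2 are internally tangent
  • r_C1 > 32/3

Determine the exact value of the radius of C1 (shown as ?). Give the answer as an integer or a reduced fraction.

40/3

1. [int C1,C2]  r_C1² − (44/3)r_C1 + 160/9 = 0  ⇒  r_C1 = 4/3 or 40/3
2. given r_C1 > 32/3: keep 40/3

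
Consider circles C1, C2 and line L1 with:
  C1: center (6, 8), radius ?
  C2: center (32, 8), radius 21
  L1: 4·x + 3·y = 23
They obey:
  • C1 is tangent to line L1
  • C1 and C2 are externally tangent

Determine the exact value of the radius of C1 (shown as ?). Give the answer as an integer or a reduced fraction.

5

1. [C1‖L1]  r_C1² − 25 = 0  ⇒  r_C1 = 5 (r>0 drops 1)
2. [ext C1·C2]  r_C1² + 42r_C1 − 235 = 0  ⇒  r_C1 = 5 (r>0 drops 1)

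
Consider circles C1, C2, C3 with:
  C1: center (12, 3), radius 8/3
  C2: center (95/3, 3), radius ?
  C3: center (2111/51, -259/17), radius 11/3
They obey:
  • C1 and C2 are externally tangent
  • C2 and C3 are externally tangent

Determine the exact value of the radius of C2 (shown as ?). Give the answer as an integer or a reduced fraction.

17

1. [ext C1·C2]  r_C2² + (16/3)r_C2 − 1139/3 = 0  ⇒  r_C2 = 17 (r>0 drops 1)
2. [ext C2·C3]  r_C2² + (22/3)r_C2 − 1241/3 = 0  ⇒  r_C2 = 17 (r>0 drops 1)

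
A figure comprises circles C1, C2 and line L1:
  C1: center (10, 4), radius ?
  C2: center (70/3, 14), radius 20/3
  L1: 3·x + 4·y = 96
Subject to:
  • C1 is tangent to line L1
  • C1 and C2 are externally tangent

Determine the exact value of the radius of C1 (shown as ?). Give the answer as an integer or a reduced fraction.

10

1. [C1‖L1]  r_C1² − 100 = 0  ⇒  r_C1 = 10 (r>0 drops 1)
2. [ext C1·C2]  r_C1² + (40/3)r_C1 − 700/3 = 0  ⇒  r_C1 = 10 (r>0 drops 1)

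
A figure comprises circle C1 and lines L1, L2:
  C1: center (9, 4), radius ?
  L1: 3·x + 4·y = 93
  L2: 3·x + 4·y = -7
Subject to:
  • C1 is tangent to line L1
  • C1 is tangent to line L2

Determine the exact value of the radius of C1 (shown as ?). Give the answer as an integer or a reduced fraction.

10

1. [C1‖L1]  r_C1² − 100 = 0  ⇒  r_C1 = 10 (r>0 drops 1)
2. [C1‖L2]  r_C1² − 100 = 0  ⇒  r_C1 = 10 (r>0 drops 1)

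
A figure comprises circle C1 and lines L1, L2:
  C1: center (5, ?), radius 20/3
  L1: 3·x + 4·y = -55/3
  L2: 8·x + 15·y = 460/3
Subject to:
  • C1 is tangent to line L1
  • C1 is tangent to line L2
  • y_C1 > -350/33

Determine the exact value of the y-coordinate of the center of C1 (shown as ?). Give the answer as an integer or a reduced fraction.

1. [C1‖L1]  y_C1² + (50/3)y_C1 = 0  ⇒  y_C1 = -50/3 or 0
2. [C1‖L2]  y_C1² − (136/9)y_C1 = 0  ⇒  y_C1 = 0 or 136/9

0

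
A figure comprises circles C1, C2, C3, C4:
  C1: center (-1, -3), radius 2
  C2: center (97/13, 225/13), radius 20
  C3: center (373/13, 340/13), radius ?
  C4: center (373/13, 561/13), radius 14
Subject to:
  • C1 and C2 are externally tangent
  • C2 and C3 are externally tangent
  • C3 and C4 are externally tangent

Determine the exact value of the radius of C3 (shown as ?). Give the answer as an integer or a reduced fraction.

1. [ext C2·C3]  r_C3² + 40r_C3 − 129 = 0  ⇒  r_C3 = 3 (r>0 drops 1)
2. [ext C3·C4]  r_C3² + 28r_C3 − 93 = 0  ⇒  r_C3 = 3 (r>0 drops 1)

3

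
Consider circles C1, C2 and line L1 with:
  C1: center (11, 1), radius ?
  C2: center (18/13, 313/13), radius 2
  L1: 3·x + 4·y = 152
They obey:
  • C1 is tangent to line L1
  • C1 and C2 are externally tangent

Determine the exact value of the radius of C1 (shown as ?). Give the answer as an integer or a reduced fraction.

23

1. [C1‖L1]  r_C1² − 529 = 0  ⇒  r_C1 = 23 (r>0 drops 1)
2. [ext C1·C2]  r_C1² + 4r_C1 − 621 = 0  ⇒  r_C1 = 23 (r>0 drops 1)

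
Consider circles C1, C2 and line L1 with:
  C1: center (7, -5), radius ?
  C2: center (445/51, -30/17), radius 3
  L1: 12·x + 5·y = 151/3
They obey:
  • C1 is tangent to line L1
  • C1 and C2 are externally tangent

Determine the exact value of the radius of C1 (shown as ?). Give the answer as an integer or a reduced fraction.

1. [C1‖L1]  r_C1² − 4/9 = 0  ⇒  r_C1 = 2/3 (r>0 drops 1)
2. [ext C1·C2]  r_C1² + 6r_C1 − 40/9 = 0  ⇒  r_C1 = 2/3 (r>0 drops 1)

2/3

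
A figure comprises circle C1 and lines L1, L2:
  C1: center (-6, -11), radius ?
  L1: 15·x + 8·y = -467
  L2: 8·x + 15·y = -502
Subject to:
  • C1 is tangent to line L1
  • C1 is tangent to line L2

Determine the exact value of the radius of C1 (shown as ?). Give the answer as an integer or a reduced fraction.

17

1. [C1‖L1]  r_C1² − 289 = 0  ⇒  r_C1 = 17 (r>0 drops 1)
2. [C1‖L2]  r_C1² − 289 = 0  ⇒  r_C1 = 17 (r>0 drops 1)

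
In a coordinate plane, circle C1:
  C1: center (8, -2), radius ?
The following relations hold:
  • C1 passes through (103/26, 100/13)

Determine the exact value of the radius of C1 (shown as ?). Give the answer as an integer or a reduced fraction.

1. [C1∋P]  r_C1² − 441/4 = 0  ⇒  r_C1 = 21/2 (r>0 drops 1)

21/2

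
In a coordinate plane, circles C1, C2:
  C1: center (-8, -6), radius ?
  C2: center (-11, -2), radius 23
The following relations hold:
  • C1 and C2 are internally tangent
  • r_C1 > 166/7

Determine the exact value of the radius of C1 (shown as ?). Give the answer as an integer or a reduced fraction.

28

1. [int C1,C2]  r_C1² − 46r_C1 + 504 = 0  ⇒  r_C1 = 18 or 28
2. given r_C1 > 166/7: keep 28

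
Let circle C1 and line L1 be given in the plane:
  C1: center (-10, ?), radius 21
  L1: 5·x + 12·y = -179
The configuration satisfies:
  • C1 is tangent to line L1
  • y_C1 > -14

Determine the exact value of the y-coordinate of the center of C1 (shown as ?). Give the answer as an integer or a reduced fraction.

1. [C1‖L1]  y_C1² + (43/2)y_C1 − 402 = 0  ⇒  y_C1 = -67/2 or 12
2. given y_C1 > -14: keep 12

12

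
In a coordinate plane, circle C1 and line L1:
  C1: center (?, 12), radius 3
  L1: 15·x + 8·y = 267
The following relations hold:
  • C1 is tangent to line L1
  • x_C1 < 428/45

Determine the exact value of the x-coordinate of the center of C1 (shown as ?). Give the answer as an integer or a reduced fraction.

1. [C1‖L1]  x_C1² − (114/5)x_C1 + 592/5 = 0  ⇒  x_C1 = 8 or 74/5
2. given x_C1 < 428/45: keep 8

8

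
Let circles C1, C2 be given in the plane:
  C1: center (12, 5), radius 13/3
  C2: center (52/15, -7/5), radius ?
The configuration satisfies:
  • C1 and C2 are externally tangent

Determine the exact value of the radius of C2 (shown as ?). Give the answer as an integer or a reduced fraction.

1. [ext C1·C2]  r_C2² + (26/3)r_C2 − 95 = 0  ⇒  r_C2 = 19/3 (r>0 drops 1)

19/3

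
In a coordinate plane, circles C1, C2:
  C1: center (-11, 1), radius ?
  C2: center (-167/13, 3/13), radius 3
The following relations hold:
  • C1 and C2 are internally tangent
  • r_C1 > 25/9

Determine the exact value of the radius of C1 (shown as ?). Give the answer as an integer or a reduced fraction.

1. [int C1,C2]  r_C1² − 6r_C1 + 5 = 0  ⇒  r_C1 = 1 or 5
2. given r_C1 > 25/9: keep 5

5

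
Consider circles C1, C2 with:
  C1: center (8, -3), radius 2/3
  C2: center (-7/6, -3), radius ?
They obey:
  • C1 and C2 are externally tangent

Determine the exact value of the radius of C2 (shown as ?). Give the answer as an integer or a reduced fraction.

17/2

1. [ext C1·C2]  r_C2² + (4/3)r_C2 − 1003/12 = 0  ⇒  r_C2 = 17/2 (r>0 drops 1)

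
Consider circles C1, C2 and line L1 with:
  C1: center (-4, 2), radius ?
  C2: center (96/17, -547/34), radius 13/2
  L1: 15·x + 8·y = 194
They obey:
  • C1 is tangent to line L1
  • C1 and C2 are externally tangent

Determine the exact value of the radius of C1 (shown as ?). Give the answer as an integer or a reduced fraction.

14

1. [C1‖L1]  r_C1² − 196 = 0  ⇒  r_C1 = 14 (r>0 drops 1)
2. [ext C1·C2]  r_C1² + 13r_C1 − 378 = 0  ⇒  r_C1 = 14 (r>0 drops 1)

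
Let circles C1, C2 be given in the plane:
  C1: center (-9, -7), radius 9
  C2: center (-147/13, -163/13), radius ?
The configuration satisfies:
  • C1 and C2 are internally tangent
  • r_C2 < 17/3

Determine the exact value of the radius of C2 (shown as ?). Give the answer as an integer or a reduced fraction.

1. [int C1,C2]  r_C2² − 18r_C2 + 45 = 0  ⇒  r_C2 = 3 or 15
2. given r_C2 < 17/3: keep 3

3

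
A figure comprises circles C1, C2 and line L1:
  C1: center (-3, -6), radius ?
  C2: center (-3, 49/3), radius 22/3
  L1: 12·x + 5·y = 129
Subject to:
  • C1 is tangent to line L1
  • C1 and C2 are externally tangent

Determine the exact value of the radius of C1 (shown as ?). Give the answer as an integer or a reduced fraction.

1. [C1‖L1]  r_C1² − 225 = 0  ⇒  r_C1 = 15 (r>0 drops 1)
2. [ext C1·C2]  r_C1² + (44/3)r_C1 − 445 = 0  ⇒  r_C1 = 15 (r>0 drops 1)

15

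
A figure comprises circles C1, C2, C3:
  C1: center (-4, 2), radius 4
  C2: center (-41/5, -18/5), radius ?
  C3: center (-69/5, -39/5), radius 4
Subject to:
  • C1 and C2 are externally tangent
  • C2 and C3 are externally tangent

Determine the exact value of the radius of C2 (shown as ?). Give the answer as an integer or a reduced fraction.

1. [ext C1·C2]  r_C2² + 8r_C2 − 33 = 0  ⇒  r_C2 = 3 (r>0 drops 1)
2. [ext C2·C3]  r_C2² + 8r_C2 − 33 = 0  ⇒  r_C2 = 3 (r>0 drops 1)

3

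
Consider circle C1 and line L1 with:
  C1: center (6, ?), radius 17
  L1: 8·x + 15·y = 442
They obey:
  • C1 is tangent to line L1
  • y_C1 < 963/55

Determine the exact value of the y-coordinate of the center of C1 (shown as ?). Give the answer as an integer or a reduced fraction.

1. [C1‖L1]  y_C1² − (788/15)y_C1 + 4781/15 = 0  ⇒  y_C1 = 7 or 683/15
2. given y_C1 < 963/55: keep 7

7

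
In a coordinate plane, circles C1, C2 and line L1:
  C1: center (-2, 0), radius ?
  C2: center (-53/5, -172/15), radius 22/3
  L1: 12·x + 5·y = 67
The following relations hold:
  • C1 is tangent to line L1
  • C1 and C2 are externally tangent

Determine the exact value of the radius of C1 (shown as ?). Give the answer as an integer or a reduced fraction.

7

1. [C1‖L1]  r_C1² − 49 = 0  ⇒  r_C1 = 7 (r>0 drops 1)
2. [ext C1·C2]  r_C1² + (44/3)r_C1 − 455/3 = 0  ⇒  r_C1 = 7 (r>0 drops 1)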